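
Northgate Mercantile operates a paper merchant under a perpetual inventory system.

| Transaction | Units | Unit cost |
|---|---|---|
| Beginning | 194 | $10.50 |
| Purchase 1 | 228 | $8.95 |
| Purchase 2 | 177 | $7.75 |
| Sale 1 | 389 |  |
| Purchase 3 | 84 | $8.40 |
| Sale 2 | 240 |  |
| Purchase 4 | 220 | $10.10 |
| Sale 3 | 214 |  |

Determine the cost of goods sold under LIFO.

COGS = $7,749.35

Sale 1 (389) [LIFO — newest first]: 177 @ $7.75 + 212 @ $8.95 = $3,269.15
Sale 2 (240) [LIFO — newest first]: 84 @ $8.40 + 16 @ $8.95 + 140 @ $10.50 = $2,318.80
Sale 3 (214) [LIFO — newest first]: 214 @ $10.10 = $2,161.40
Total COGS = $3,269.15 + $2,318.80 + $2,161.40 = $7,749.35
Ending inventory: 54 @ $10.50 + 6 @ $10.10 = $627.60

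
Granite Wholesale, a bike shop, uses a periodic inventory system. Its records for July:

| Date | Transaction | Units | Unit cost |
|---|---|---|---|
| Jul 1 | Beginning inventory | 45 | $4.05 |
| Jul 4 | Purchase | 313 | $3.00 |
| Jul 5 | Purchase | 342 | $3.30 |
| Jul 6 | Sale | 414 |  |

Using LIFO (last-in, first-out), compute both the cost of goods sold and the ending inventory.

COGS = $1,344.60; ending inventory = $905.25

Jul 6, 414 sold [LIFO — newest first]: 342 @ $3.30 + 72 @ $3.00 = $1,344.60
Ending inventory: 45 @ $4.05 + 241 @ $3.00 = $905.25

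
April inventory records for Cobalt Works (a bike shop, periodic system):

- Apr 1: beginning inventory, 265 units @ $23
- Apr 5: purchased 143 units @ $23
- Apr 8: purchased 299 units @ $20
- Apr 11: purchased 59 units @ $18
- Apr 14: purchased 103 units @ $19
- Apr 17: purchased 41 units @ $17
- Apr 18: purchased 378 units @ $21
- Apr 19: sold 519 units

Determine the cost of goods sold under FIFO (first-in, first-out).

COGS = $11,604

Apr 19, 519 sold [FIFO — oldest first]: 265 @ $23 + 143 @ $23 + 111 @ $20 = $11,604
Ending inventory: 188 @ $20 + 59 @ $18 + 103 @ $19 + 41 @ $17 + 378 @ $21 = $15,414
Check: goods available $27,018 = COGS $11,604 + ending $15,414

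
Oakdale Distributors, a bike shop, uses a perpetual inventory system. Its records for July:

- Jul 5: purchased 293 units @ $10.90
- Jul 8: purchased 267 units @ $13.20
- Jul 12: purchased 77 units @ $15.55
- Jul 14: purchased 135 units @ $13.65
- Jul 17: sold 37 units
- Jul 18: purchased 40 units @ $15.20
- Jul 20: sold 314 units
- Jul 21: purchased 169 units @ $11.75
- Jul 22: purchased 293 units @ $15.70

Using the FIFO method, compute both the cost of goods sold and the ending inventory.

Jul 17, 37 sold [FIFO — oldest first]: 37 @ $10.90 = $403.30
Jul 20, 314 sold [FIFO — oldest first]: 256 @ $10.90 + 58 @ $13.20 = $3,556.00
Total COGS = $403.30 + $3,556.00 = $3,959.30
Ending inventory: 209 @ $13.20 + 77 @ $15.55 + 135 @ $13.65 + 40 @ $15.20 + 169 @ $11.75 + 293 @ $15.70 = $12,992.75

COGS = $3,959.30; ending inventory = $12,992.75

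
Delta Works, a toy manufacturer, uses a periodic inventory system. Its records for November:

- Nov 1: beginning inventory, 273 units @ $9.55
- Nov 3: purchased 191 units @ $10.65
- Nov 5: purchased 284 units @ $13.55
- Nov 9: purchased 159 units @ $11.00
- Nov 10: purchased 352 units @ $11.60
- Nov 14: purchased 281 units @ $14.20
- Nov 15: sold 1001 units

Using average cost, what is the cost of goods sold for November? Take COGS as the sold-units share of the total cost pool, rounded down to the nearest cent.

COGS = $11,902.73

Nov 15, sell 1001: 1001/1540 × $18,311.90 → $11,902.73
Ending inventory (cost pool remaining) = $6,409.17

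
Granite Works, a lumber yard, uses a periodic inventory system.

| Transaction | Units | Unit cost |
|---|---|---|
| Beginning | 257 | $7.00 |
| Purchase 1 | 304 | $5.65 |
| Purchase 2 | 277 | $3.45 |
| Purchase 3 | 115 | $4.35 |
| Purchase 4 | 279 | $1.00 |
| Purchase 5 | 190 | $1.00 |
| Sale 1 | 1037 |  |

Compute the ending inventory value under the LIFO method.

Sale 1 (1037) [LIFO — newest first]: 190 @ $1.00 + 279 @ $1.00 + 115 @ $4.35 + 277 @ $3.45 + 176 @ $5.65 = $2,919.30
Ending inventory: 257 @ $7.00 + 128 @ $5.65 = $2,522.20
Check: goods available $5,441.50 = COGS $2,919.30 + ending $2,522.20

Ending inventory = $2,522.20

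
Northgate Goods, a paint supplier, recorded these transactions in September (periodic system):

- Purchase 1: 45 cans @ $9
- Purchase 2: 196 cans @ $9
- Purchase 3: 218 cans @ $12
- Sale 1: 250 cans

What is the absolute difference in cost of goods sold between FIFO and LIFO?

FIFO COGS: 45 @ $9 + 196 @ $9 + 9 @ $12 = $2,277
LIFO COGS: 218 @ $12 + 32 @ $9 = $2,904
Difference = |$2,277 − $2,904| = $627

$627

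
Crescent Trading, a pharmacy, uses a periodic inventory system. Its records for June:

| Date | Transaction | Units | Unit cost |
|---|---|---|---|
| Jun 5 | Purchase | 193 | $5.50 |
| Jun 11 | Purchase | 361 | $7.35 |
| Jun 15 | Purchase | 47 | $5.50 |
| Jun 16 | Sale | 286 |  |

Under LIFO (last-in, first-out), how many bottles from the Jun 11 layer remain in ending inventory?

Jun 16, 286 sold [LIFO — newest first]: 47 @ $5.50 + 239 @ $7.35 = $2,015.15
Ending inventory: 193 @ $5.50 + 122 @ $7.35 = $1,958.20

122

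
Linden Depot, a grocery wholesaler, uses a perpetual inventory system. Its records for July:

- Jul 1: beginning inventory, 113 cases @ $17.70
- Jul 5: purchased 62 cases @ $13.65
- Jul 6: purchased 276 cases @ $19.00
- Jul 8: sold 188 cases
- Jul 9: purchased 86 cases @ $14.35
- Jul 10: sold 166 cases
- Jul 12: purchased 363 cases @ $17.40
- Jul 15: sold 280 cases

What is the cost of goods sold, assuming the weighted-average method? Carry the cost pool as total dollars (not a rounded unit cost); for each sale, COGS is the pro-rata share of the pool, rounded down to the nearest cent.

After Jul 1: 113 on hand, pool $2,000.10 (≈ $17.7000 each)
After Jul 5: 175 on hand, pool $2,846.40 (≈ $16.2651 each)
After Jul 6: 451 on hand, pool $8,090.40 (≈ $17.9388 each)
Jul 8, sell 188: 188/451 × $8,090.40 → $3,372.49
After Jul 9: 349 on hand, pool $5,952.01 (≈ $17.0545 each)
Jul 10, sell 166: 166/349 × $5,952.01 → $2,831.04
After Jul 12: 546 on hand, pool $9,437.17 (≈ $17.2842 each)
Jul 15, sell 280: 280/546 × $9,437.17 → $4,839.57
Total COGS = $3,372.49 + $2,831.04 + $4,839.57 = $11,043.10
Ending inventory (cost pool remaining) = $4,597.60
Check: goods available $15,640.70 = COGS $11,043.10 + ending $4,597.60

COGS = $11,043.10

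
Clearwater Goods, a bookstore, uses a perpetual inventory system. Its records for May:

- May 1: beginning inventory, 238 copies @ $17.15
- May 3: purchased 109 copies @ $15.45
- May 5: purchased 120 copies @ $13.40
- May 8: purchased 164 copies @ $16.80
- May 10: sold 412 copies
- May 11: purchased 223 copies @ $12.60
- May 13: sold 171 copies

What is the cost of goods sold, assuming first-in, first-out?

COGS = $9,322.55

May 10, 412 sold [FIFO — oldest first]: 238 @ $17.15 + 109 @ $15.45 + 65 @ $13.40 = $6,636.75
May 13, 171 sold [FIFO — oldest first]: 55 @ $13.40 + 116 @ $16.80 = $2,685.80
Total COGS = $6,636.75 + $2,685.80 = $9,322.55
Ending inventory: 48 @ $16.80 + 223 @ $12.60 = $3,616.20
Check: goods available $12,938.75 = COGS $9,322.55 + ending $3,616.20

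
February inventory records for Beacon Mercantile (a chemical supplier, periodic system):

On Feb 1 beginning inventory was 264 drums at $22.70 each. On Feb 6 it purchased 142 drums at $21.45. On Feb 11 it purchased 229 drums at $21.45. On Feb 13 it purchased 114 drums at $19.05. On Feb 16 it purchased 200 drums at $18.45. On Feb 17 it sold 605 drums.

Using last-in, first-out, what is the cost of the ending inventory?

Feb 17, 605 sold [LIFO — newest first]: 200 @ $18.45 + 114 @ $19.05 + 229 @ $21.45 + 62 @ $21.45 = $12,103.65
Ending inventory: 264 @ $22.70 + 80 @ $21.45 = $7,708.80
Check: goods available $19,812.45 = COGS $12,103.65 + ending $7,708.80

Ending inventory = $7,708.80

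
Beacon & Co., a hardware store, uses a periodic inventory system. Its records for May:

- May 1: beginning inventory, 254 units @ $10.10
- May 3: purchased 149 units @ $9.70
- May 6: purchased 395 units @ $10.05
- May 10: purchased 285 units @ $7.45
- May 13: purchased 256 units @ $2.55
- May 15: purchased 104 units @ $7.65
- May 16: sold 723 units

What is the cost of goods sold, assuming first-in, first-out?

COGS = $7,226.70

May 16, 723 sold [FIFO — oldest first]: 254 @ $10.10 + 149 @ $9.70 + 320 @ $10.05 = $7,226.70
Ending inventory: 75 @ $10.05 + 285 @ $7.45 + 256 @ $2.55 + 104 @ $7.65 = $4,325.40
Check: goods available $11,552.10 = COGS $7,226.70 + ending $4,325.40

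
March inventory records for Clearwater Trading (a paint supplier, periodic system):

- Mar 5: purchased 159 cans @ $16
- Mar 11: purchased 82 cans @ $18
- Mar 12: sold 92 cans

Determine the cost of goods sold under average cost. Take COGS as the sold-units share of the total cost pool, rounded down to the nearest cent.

Mar 12, sell 92: 92/241 × $4,020.00 → $1,534.60
Ending inventory (cost pool remaining) = $2,485.40

COGS = $1,534.60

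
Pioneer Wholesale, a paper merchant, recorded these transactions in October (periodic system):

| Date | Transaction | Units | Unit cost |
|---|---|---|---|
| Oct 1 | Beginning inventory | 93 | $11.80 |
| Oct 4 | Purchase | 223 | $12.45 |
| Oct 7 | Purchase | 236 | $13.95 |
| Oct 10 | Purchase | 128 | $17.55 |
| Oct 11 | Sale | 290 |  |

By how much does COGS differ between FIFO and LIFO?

FIFO COGS: 93 @ $11.80 + 197 @ $12.45 = $3,550.05
LIFO COGS: 128 @ $17.55 + 162 @ $13.95 = $4,506.30
Difference = |$3,550.05 − $4,506.30| = $956.25

$956.25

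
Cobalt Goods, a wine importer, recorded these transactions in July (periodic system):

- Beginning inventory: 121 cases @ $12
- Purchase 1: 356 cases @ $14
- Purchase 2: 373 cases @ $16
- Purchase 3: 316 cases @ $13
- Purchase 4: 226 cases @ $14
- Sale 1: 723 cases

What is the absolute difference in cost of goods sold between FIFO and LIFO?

FIFO COGS: 121 @ $12 + 356 @ $14 + 246 @ $16 = $10,372
LIFO COGS: 226 @ $14 + 316 @ $13 + 181 @ $16 = $10,168
Difference = |$10,372 − $10,168| = $204

$204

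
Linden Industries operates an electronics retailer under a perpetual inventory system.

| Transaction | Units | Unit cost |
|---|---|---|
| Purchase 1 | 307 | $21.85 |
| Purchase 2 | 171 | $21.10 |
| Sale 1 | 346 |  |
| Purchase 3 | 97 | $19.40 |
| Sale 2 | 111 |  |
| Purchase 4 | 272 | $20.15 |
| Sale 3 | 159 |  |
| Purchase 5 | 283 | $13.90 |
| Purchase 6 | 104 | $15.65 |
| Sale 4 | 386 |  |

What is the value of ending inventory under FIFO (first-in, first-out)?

Sale 1 (346) [FIFO — oldest first]: 307 @ $21.85 + 39 @ $21.10 = $7,530.85
Sale 2 (111) [FIFO — oldest first]: 111 @ $21.10 = $2,342.10
Sale 3 (159) [FIFO — oldest first]: 21 @ $21.10 + 97 @ $19.40 + 41 @ $20.15 = $3,151.05
Sale 4 (386) [FIFO — oldest first]: 231 @ $20.15 + 155 @ $13.90 = $6,809.15
Total COGS = $7,530.85 + $2,342.10 + $3,151.05 + $6,809.15 = $19,833.15
Ending inventory: 128 @ $13.90 + 104 @ $15.65 = $3,406.80

Ending inventory = $3,406.80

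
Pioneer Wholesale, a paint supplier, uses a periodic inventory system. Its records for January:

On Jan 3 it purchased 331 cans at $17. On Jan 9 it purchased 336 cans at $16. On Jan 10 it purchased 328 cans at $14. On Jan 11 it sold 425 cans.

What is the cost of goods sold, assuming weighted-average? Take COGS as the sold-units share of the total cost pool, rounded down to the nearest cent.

COGS = $6,661.18

Jan 11, sell 425: 425/995 × $15,595.00 → $6,661.18
Ending inventory (cost pool remaining) = $8,933.82
Check: goods available $15,595.00 = COGS $6,661.18 + ending $8,933.82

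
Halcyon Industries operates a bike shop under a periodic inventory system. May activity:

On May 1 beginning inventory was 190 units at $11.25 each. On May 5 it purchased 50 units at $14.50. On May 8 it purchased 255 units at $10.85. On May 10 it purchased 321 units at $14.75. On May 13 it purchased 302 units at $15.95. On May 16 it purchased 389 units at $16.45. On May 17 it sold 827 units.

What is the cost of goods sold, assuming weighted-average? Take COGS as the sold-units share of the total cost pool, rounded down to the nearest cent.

COGS = $11,842.48

May 17, sell 827: 827/1507 × $21,579.95 → $11,842.48
Ending inventory (cost pool remaining) = $9,737.47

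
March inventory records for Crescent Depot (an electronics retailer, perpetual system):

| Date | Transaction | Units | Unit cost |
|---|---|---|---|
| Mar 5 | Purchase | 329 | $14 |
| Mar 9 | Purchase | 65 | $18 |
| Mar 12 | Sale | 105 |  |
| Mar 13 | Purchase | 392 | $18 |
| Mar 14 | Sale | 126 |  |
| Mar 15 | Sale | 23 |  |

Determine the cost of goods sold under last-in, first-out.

COGS = $4,412

Mar 12, 105 sold [LIFO — newest first]: 65 @ $18 + 40 @ $14 = $1,730
Mar 14, 126 sold [LIFO — newest first]: 126 @ $18 = $2,268
Mar 15, 23 sold [LIFO — newest first]: 23 @ $18 = $414
Total COGS = $1,730 + $2,268 + $414 = $4,412
Ending inventory: 289 @ $14 + 243 @ $18 = $8,420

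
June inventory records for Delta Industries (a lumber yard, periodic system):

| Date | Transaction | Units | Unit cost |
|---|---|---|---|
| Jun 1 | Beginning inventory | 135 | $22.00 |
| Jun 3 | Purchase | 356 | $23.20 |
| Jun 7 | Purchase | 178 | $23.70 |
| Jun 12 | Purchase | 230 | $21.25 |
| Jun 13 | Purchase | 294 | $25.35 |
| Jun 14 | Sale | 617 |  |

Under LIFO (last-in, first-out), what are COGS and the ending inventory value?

Jun 14, 617 sold [LIFO — newest first]: 294 @ $25.35 + 230 @ $21.25 + 93 @ $23.70 = $14,544.50
Ending inventory: 135 @ $22.00 + 356 @ $23.20 + 85 @ $23.70 = $13,243.70

COGS = $14,544.50; ending inventory = $13,243.70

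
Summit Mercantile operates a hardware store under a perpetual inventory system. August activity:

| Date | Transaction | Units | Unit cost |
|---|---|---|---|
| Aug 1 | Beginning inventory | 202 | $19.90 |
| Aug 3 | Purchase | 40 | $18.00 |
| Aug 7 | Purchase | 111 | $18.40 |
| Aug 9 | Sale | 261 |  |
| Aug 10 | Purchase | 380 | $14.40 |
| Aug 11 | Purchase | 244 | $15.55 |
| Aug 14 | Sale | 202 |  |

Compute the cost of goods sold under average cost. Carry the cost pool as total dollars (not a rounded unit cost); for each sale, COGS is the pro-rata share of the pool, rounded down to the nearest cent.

COGS = $8,127.48

After Aug 1: 202 on hand, pool $4,019.80 (≈ $19.9000 each)
After Aug 3: 242 on hand, pool $4,739.80 (≈ $19.5860 each)
After Aug 7: 353 on hand, pool $6,782.20 (≈ $19.2130 each)
Aug 9, sell 261: 261/353 × $6,782.20 → $5,014.60
After Aug 10: 472 on hand, pool $7,239.60 (≈ $15.3381 each)
After Aug 11: 716 on hand, pool $11,033.80 (≈ $15.4103 each)
Aug 14, sell 202: 202/716 × $11,033.80 → $3,112.88
Total COGS = $5,014.60 + $3,112.88 = $8,127.48
Ending inventory (cost pool remaining) = $7,920.92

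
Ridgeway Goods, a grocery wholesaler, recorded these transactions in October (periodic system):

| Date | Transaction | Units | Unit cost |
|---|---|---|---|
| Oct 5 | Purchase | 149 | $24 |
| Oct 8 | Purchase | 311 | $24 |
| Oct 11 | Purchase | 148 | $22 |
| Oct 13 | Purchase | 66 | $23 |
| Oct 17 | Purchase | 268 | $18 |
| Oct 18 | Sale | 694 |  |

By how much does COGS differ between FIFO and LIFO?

$1,488

FIFO COGS: 149 @ $24 + 311 @ $24 + 148 @ $22 + 66 @ $23 + 20 @ $18 = $16,174
LIFO COGS: 268 @ $18 + 66 @ $23 + 148 @ $22 + 212 @ $24 = $14,686
Difference = |$16,174 − $14,686| = $1,488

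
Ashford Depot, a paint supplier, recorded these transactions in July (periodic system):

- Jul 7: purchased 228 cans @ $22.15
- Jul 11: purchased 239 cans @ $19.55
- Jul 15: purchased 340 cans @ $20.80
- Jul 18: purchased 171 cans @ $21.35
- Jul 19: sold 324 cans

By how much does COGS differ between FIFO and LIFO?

FIFO COGS: 228 @ $22.15 + 96 @ $19.55 = $6,927.00
LIFO COGS: 171 @ $21.35 + 153 @ $20.80 = $6,833.25
Difference = |$6,927.00 − $6,833.25| = $93.75

$93.75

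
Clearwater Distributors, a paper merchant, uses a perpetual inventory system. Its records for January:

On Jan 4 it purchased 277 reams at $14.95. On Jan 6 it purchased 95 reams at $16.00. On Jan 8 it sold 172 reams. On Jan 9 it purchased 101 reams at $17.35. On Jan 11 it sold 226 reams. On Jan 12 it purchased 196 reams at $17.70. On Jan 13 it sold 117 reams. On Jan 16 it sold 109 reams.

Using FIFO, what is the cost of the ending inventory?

Jan 8, 172 sold [FIFO — oldest first]: 172 @ $14.95 = $2,571.40
Jan 11, 226 sold [FIFO — oldest first]: 105 @ $14.95 + 95 @ $16.00 + 26 @ $17.35 = $3,540.85
Jan 13, 117 sold [FIFO — oldest first]: 75 @ $17.35 + 42 @ $17.70 = $2,044.65
Jan 16, 109 sold [FIFO — oldest first]: 109 @ $17.70 = $1,929.30
Total COGS = $2,571.40 + $3,540.85 + $2,044.65 + $1,929.30 = $10,086.20
Ending inventory: 45 @ $17.70 = $796.50

Ending inventory = $796.50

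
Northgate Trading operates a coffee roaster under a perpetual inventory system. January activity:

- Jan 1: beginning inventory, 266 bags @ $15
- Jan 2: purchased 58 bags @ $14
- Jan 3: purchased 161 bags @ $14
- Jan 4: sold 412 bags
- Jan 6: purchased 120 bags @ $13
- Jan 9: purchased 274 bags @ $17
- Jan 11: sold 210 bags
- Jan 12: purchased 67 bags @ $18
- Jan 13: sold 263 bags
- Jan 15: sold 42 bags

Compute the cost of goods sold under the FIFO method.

COGS = $14,138

Jan 4, 412 sold [FIFO — oldest first]: 266 @ $15 + 58 @ $14 + 88 @ $14 = $6,034
Jan 11, 210 sold [FIFO — oldest first]: 73 @ $14 + 120 @ $13 + 17 @ $17 = $2,871
Jan 13, 263 sold [FIFO — oldest first]: 257 @ $17 + 6 @ $18 = $4,477
Jan 15, 42 sold [FIFO — oldest first]: 42 @ $18 = $756
Total COGS = $6,034 + $2,871 + $4,477 + $756 = $14,138
Ending inventory: 19 @ $18 = $342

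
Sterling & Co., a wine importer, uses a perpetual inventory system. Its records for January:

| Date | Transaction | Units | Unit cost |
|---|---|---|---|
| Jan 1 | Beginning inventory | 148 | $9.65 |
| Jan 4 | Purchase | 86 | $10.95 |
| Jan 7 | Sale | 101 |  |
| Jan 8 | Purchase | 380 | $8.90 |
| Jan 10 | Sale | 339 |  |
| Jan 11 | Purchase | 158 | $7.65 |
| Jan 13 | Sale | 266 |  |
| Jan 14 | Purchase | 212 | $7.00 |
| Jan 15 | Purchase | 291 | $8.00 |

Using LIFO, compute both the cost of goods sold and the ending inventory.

Jan 7, 101 sold [LIFO — newest first]: 86 @ $10.95 + 15 @ $9.65 = $1,086.45
Jan 10, 339 sold [LIFO — newest first]: 339 @ $8.90 = $3,017.10
Jan 13, 266 sold [LIFO — newest first]: 158 @ $7.65 + 41 @ $8.90 + 67 @ $9.65 = $2,220.15
Total COGS = $1,086.45 + $3,017.10 + $2,220.15 = $6,323.70
Ending inventory: 66 @ $9.65 + 212 @ $7.00 + 291 @ $8.00 = $4,448.90

COGS = $6,323.70; ending inventory = $4,448.90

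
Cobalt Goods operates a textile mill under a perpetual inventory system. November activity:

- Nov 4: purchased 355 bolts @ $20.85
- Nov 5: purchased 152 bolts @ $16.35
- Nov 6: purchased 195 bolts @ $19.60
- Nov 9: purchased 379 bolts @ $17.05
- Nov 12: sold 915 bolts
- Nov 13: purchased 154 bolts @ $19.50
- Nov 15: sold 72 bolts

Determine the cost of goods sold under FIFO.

Nov 12, 915 sold [FIFO — oldest first]: 355 @ $20.85 + 152 @ $16.35 + 195 @ $19.60 + 213 @ $17.05 = $17,340.60
Nov 15, 72 sold [FIFO — oldest first]: 72 @ $17.05 = $1,227.60
Total COGS = $17,340.60 + $1,227.60 = $18,568.20
Ending inventory: 94 @ $17.05 + 154 @ $19.50 = $4,605.70
Check: goods available $23,173.90 = COGS $18,568.20 + ending $4,605.70

COGS = $18,568.20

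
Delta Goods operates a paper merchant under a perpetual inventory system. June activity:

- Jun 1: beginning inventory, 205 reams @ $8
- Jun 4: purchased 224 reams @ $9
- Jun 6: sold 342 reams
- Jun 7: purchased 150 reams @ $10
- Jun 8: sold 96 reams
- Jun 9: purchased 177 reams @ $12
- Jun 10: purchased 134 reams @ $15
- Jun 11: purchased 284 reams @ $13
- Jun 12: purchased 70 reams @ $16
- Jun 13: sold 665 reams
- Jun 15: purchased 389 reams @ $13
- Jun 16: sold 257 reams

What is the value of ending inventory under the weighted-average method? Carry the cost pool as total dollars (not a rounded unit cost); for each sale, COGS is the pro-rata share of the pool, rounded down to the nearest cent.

Ending inventory = $3,531.12

After Jun 1: 205 on hand, pool $1,640.00 (≈ $8.0000 each)
After Jun 4: 429 on hand, pool $3,656.00 (≈ $8.5221 each)
Jun 6, sell 342: 342/429 × $3,656.00 → $2,914.57
After Jun 7: 237 on hand, pool $2,241.43 (≈ $9.4575 each)
Jun 8, sell 96: 96/237 × $2,241.43 → $907.92
After Jun 9: 318 on hand, pool $3,457.51 (≈ $10.8727 each)
After Jun 10: 452 on hand, pool $5,467.51 (≈ $12.0963 each)
After Jun 11: 736 on hand, pool $9,159.51 (≈ $12.4450 each)
After Jun 12: 806 on hand, pool $10,279.51 (≈ $12.7537 each)
Jun 13, sell 665: 665/806 × $10,279.51 → $8,481.23
After Jun 15: 530 on hand, pool $6,855.28 (≈ $12.9345 each)
Jun 16, sell 257: 257/530 × $6,855.28 → $3,324.16
Total COGS = $2,914.57 + $907.92 + $8,481.23 + $3,324.16 = $15,627.88
Ending inventory (cost pool remaining) = $3,531.12
Check: goods available $19,159.00 = COGS $15,627.88 + ending $3,531.12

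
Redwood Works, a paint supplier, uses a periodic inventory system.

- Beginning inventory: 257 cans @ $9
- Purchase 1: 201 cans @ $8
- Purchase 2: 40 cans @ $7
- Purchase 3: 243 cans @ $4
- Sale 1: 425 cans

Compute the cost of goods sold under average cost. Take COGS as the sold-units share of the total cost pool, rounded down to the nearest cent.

Sale 1, sell 425: 425/741 × $5,173.00 → $2,966.97
Ending inventory (cost pool remaining) = $2,206.03
Check: goods available $5,173.00 = COGS $2,966.97 + ending $2,206.03

COGS = $2,966.97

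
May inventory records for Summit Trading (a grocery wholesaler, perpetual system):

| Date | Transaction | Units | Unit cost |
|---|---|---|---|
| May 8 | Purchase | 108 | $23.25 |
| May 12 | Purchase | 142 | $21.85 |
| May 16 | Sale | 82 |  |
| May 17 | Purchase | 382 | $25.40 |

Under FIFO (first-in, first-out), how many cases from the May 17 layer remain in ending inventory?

May 16, 82 sold [FIFO — oldest first]: 82 @ $23.25 = $1,906.50
Ending inventory: 26 @ $23.25 + 142 @ $21.85 + 382 @ $25.40 = $13,410.00
Check: goods available $15,316.50 = COGS $1,906.50 + ending $13,410.00

382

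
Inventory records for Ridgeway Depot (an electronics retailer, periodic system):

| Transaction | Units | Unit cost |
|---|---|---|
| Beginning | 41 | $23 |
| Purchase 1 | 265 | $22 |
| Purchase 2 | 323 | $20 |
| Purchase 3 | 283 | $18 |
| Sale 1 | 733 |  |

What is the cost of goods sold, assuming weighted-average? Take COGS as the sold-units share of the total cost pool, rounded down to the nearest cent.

Sale 1, sell 733: 733/912 × $18,327.00 → $14,729.92
Ending inventory (cost pool remaining) = $3,597.08
Check: goods available $18,327.00 = COGS $14,729.92 + ending $3,597.08

COGS = $14,729.92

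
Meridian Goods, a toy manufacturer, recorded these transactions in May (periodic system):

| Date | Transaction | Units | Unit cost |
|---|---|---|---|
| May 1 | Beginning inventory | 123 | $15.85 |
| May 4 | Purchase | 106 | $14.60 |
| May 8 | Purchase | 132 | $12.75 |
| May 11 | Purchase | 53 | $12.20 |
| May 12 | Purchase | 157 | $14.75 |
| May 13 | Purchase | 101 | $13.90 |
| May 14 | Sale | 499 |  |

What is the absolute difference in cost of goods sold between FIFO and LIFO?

$213.65

FIFO COGS: 123 @ $15.85 + 106 @ $14.60 + 132 @ $12.75 + 53 @ $12.20 + 85 @ $14.75 = $7,080.50
LIFO COGS: 101 @ $13.90 + 157 @ $14.75 + 53 @ $12.20 + 132 @ $12.75 + 56 @ $14.60 = $6,866.85
Difference = |$7,080.50 − $6,866.85| = $213.65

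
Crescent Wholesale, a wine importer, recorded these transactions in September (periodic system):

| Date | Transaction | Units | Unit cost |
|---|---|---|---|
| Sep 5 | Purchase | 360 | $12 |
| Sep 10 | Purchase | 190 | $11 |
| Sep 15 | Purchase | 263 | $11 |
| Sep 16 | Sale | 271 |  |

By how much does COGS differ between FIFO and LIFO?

FIFO COGS: 271 @ $12 = $3,252
LIFO COGS: 263 @ $11 + 8 @ $11 = $2,981
Difference = |$3,252 − $2,981| = $271

$271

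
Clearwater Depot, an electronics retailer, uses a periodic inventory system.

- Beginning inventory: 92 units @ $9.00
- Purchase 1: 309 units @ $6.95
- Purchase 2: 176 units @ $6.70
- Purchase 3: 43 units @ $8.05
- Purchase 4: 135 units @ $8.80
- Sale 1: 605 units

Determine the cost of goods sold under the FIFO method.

COGS = $4,380.15

Sale 1 (605) [FIFO — oldest first]: 92 @ $9.00 + 309 @ $6.95 + 176 @ $6.70 + 28 @ $8.05 = $4,380.15
Ending inventory: 15 @ $8.05 + 135 @ $8.80 = $1,308.75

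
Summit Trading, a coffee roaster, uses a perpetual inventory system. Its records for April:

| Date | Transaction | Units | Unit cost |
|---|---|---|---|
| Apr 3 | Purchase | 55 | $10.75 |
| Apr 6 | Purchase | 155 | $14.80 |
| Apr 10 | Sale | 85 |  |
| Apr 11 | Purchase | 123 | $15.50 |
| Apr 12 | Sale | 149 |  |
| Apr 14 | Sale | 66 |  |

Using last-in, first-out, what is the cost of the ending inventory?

Apr 10, 85 sold [LIFO — newest first]: 85 @ $14.80 = $1,258.00
Apr 12, 149 sold [LIFO — newest first]: 123 @ $15.50 + 26 @ $14.80 = $2,291.30
Apr 14, 66 sold [LIFO — newest first]: 44 @ $14.80 + 22 @ $10.75 = $887.70
Total COGS = $1,258.00 + $2,291.30 + $887.70 = $4,437.00
Ending inventory: 33 @ $10.75 = $354.75

Ending inventory = $354.75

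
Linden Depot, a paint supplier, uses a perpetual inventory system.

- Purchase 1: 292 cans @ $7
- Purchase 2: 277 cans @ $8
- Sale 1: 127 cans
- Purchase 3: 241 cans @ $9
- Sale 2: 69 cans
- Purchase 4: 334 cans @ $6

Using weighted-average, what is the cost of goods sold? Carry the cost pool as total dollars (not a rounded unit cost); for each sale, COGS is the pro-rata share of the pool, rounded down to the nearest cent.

COGS = $1,504.25

After Purchase 1: 292 on hand, pool $2,044.00 (≈ $7.0000 each)
After Purchase 2: 569 on hand, pool $4,260.00 (≈ $7.4868 each)
Sale 1, sell 127: 127/569 × $4,260.00 → $950.82
After Purchase 3: 683 on hand, pool $5,478.18 (≈ $8.0208 each)
Sale 2, sell 69: 69/683 × $5,478.18 → $553.43
After Purchase 4: 948 on hand, pool $6,928.75 (≈ $7.3088 each)
Total COGS = $950.82 + $553.43 = $1,504.25
Ending inventory (cost pool remaining) = $6,928.75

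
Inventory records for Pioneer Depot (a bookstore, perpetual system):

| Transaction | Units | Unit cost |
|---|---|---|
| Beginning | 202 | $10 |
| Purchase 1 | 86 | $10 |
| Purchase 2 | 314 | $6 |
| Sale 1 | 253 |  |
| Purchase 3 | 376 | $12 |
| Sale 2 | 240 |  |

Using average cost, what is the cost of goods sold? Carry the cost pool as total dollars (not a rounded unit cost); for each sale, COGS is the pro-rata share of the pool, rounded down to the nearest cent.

COGS = $4,410.03

After Beginning: 202 on hand, pool $2,020.00 (≈ $10.0000 each)
After Purchase 1: 288 on hand, pool $2,880.00 (≈ $10.0000 each)
After Purchase 2: 602 on hand, pool $4,764.00 (≈ $7.9136 each)
Sale 1, sell 253: 253/602 × $4,764.00 → $2,002.14
After Purchase 3: 725 on hand, pool $7,273.86 (≈ $10.0329 each)
Sale 2, sell 240: 240/725 × $7,273.86 → $2,407.89
Total COGS = $2,002.14 + $2,407.89 = $4,410.03
Ending inventory (cost pool remaining) = $4,865.97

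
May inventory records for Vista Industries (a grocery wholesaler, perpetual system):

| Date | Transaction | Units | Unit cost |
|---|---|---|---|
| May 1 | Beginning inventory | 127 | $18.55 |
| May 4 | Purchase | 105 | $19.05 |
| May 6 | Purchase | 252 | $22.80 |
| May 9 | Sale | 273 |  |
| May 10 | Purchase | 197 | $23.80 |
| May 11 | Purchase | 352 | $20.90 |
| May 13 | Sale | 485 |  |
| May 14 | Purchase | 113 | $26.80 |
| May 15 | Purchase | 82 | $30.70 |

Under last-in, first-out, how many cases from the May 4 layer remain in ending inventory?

84

May 9, 273 sold [LIFO — newest first]: 252 @ $22.80 + 21 @ $19.05 = $6,145.65
May 13, 485 sold [LIFO — newest first]: 352 @ $20.90 + 133 @ $23.80 = $10,522.20
Total COGS = $6,145.65 + $10,522.20 = $16,667.85
Ending inventory: 127 @ $18.55 + 84 @ $19.05 + 64 @ $23.80 + 113 @ $26.80 + 82 @ $30.70 = $11,025.05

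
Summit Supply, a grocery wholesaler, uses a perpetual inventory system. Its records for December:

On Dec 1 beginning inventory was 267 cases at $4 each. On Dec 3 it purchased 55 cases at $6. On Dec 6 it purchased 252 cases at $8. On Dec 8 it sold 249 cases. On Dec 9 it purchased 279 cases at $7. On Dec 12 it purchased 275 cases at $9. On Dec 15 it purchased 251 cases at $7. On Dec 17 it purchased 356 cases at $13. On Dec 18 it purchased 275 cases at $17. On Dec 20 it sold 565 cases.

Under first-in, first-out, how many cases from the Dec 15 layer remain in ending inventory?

251

Dec 8, 249 sold [FIFO — oldest first]: 249 @ $4 = $996
Dec 20, 565 sold [FIFO — oldest first]: 18 @ $4 + 55 @ $6 + 252 @ $8 + 240 @ $7 = $4,098
Total COGS = $996 + $4,098 = $5,094
Ending inventory: 39 @ $7 + 275 @ $9 + 251 @ $7 + 356 @ $13 + 275 @ $17 = $13,808
Check: goods available $18,902 = COGS $5,094 + ending $13,808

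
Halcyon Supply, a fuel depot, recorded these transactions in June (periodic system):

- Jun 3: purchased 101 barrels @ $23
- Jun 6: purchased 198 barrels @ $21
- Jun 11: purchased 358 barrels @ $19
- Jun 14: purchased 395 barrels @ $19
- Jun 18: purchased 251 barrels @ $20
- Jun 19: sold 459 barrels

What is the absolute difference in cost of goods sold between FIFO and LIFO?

FIFO COGS: 101 @ $23 + 198 @ $21 + 160 @ $19 = $9,521
LIFO COGS: 251 @ $20 + 208 @ $19 = $8,972
Difference = |$9,521 − $8,972| = $549

$549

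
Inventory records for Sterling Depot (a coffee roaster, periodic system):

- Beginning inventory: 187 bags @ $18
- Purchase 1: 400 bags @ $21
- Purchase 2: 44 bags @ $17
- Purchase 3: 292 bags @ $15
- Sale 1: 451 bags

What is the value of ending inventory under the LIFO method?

Sale 1 (451) [LIFO — newest first]: 292 @ $15 + 44 @ $17 + 115 @ $21 = $7,543
Ending inventory: 187 @ $18 + 285 @ $21 = $9,351
Check: goods available $16,894 = COGS $7,543 + ending $9,351

Ending inventory = $9,351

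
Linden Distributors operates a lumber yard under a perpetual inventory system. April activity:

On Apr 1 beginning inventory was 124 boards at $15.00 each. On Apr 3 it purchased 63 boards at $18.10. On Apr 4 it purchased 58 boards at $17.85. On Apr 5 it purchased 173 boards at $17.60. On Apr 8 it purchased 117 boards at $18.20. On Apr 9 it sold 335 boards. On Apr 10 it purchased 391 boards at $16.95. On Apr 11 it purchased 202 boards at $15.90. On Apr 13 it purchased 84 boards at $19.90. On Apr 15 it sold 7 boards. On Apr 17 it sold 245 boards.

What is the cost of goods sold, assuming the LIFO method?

Apr 9, 335 sold [LIFO — newest first]: 117 @ $18.20 + 173 @ $17.60 + 45 @ $17.85 = $5,977.45
Apr 15, 7 sold [LIFO — newest first]: 7 @ $19.90 = $139.30
Apr 17, 245 sold [LIFO — newest first]: 77 @ $19.90 + 168 @ $15.90 = $4,203.50
Total COGS = $5,977.45 + $139.30 + $4,203.50 = $10,320.25
Ending inventory: 124 @ $15.00 + 63 @ $18.10 + 13 @ $17.85 + 391 @ $16.95 + 34 @ $15.90 = $10,400.40
Check: goods available $20,720.65 = COGS $10,320.25 + ending $10,400.40

COGS = $10,320.25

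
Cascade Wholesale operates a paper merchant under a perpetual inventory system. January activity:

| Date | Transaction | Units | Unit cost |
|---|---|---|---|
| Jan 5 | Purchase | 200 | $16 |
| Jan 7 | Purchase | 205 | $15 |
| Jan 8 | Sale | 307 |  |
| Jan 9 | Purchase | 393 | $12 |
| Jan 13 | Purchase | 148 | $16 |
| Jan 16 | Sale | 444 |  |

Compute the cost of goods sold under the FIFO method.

Jan 8, 307 sold [FIFO — oldest first]: 200 @ $16 + 107 @ $15 = $4,805
Jan 16, 444 sold [FIFO — oldest first]: 98 @ $15 + 346 @ $12 = $5,622
Total COGS = $4,805 + $5,622 = $10,427
Ending inventory: 47 @ $12 + 148 @ $16 = $2,932

COGS = $10,427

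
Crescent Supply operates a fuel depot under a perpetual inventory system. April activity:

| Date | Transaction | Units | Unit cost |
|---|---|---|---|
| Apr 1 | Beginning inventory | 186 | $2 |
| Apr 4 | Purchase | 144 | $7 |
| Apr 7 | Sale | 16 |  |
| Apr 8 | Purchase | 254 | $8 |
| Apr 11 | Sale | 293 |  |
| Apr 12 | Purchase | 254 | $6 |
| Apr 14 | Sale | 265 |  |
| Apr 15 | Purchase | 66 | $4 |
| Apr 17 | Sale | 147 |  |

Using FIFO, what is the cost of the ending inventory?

Apr 7, 16 sold [FIFO — oldest first]: 16 @ $2 = $32
Apr 11, 293 sold [FIFO — oldest first]: 170 @ $2 + 123 @ $7 = $1,201
Apr 14, 265 sold [FIFO — oldest first]: 21 @ $7 + 244 @ $8 = $2,099
Apr 17, 147 sold [FIFO — oldest first]: 10 @ $8 + 137 @ $6 = $902
Total COGS = $32 + $1,201 + $2,099 + $902 = $4,234
Ending inventory: 117 @ $6 + 66 @ $4 = $966
Check: goods available $5,200 = COGS $4,234 + ending $966

Ending inventory = $966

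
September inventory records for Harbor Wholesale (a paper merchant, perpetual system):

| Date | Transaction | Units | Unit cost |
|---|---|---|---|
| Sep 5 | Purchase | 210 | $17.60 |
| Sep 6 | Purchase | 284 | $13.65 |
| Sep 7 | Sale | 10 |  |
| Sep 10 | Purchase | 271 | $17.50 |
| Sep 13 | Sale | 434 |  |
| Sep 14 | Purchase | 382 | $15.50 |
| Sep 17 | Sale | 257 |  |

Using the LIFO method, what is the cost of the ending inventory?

Ending inventory = $7,148.65

Sep 7, 10 sold [LIFO — newest first]: 10 @ $13.65 = $136.50
Sep 13, 434 sold [LIFO — newest first]: 271 @ $17.50 + 163 @ $13.65 = $6,967.45
Sep 17, 257 sold [LIFO — newest first]: 257 @ $15.50 = $3,983.50
Total COGS = $136.50 + $6,967.45 + $3,983.50 = $11,087.45
Ending inventory: 210 @ $17.60 + 111 @ $13.65 + 125 @ $15.50 = $7,148.65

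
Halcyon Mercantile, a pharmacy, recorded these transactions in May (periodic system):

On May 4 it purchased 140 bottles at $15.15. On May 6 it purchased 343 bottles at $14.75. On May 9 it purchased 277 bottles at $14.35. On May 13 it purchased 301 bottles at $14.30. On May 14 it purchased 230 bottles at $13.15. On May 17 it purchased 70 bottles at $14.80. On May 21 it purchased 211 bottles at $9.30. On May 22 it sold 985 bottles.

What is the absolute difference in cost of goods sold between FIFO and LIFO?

FIFO COGS: 140 @ $15.15 + 343 @ $14.75 + 277 @ $14.35 + 225 @ $14.30 = $14,372.70
LIFO COGS: 211 @ $9.30 + 70 @ $14.80 + 230 @ $13.15 + 301 @ $14.30 + 173 @ $14.35 = $12,809.65
Difference = |$14,372.70 − $12,809.65| = $1,563.05

$1,563.05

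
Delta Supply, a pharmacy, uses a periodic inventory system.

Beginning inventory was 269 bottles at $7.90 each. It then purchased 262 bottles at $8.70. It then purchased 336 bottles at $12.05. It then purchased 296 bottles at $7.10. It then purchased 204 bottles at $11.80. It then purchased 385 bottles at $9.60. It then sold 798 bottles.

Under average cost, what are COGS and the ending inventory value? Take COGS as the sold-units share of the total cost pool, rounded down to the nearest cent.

COGS = $7,587.42; ending inventory = $9,070.68

Sale 1, sell 798: 798/1752 × $16,658.10 → $7,587.42
Ending inventory (cost pool remaining) = $9,070.68
Check: goods available $16,658.10 = COGS $7,587.42 + ending $9,070.68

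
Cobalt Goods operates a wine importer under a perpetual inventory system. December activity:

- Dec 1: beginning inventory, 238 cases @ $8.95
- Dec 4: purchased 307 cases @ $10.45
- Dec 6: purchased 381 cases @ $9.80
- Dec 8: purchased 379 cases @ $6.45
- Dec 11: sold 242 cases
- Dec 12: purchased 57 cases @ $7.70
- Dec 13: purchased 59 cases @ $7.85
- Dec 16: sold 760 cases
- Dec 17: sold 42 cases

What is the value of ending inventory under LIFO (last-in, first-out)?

Dec 11, 242 sold [LIFO — newest first]: 242 @ $6.45 = $1,560.90
Dec 16, 760 sold [LIFO — newest first]: 59 @ $7.85 + 57 @ $7.70 + 137 @ $6.45 + 381 @ $9.80 + 126 @ $10.45 = $6,836.20
Dec 17, 42 sold [LIFO — newest first]: 42 @ $10.45 = $438.90
Total COGS = $1,560.90 + $6,836.20 + $438.90 = $8,836.00
Ending inventory: 238 @ $8.95 + 139 @ $10.45 = $3,582.65
Check: goods available $12,418.65 = COGS $8,836.00 + ending $3,582.65

Ending inventory = $3,582.65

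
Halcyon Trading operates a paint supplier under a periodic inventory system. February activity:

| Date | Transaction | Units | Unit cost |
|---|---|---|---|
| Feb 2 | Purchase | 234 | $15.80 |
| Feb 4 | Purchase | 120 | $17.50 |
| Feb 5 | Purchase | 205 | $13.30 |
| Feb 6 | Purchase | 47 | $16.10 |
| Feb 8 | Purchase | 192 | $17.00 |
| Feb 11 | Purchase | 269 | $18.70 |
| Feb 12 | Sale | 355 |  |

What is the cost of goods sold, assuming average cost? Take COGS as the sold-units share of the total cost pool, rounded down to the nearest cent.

COGS = $5,847.25

Feb 12, sell 355: 355/1067 × $17,574.70 → $5,847.25
Ending inventory (cost pool remaining) = $11,727.45
Check: goods available $17,574.70 = COGS $5,847.25 + ending $11,727.45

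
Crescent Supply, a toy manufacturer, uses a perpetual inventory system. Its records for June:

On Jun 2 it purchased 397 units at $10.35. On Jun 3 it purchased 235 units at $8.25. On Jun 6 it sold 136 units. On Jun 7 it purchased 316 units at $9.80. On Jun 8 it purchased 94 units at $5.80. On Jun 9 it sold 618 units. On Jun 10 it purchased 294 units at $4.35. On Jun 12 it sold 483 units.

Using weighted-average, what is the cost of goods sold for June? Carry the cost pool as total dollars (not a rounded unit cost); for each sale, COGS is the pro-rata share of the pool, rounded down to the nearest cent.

COGS = $10,297.47

After Jun 2: 397 on hand, pool $4,108.95 (≈ $10.3500 each)
After Jun 3: 632 on hand, pool $6,047.70 (≈ $9.5691 each)
Jun 6, sell 136: 136/632 × $6,047.70 → $1,301.40
After Jun 7: 812 on hand, pool $7,843.10 (≈ $9.6590 each)
After Jun 8: 906 on hand, pool $8,388.30 (≈ $9.2586 each)
Jun 9, sell 618: 618/906 × $8,388.30 → $5,721.82
After Jun 10: 582 on hand, pool $3,945.38 (≈ $6.7790 each)
Jun 12, sell 483: 483/582 × $3,945.38 → $3,274.25
Total COGS = $1,301.40 + $5,721.82 + $3,274.25 = $10,297.47
Ending inventory (cost pool remaining) = $671.13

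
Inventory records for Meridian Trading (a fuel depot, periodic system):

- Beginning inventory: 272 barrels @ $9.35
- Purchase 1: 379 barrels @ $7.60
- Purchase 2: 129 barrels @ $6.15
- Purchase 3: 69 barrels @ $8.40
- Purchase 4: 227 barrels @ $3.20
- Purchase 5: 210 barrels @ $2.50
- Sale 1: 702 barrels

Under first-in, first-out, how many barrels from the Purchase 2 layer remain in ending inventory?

Sale 1 (702) [FIFO — oldest first]: 272 @ $9.35 + 379 @ $7.60 + 51 @ $6.15 = $5,737.25
Ending inventory: 78 @ $6.15 + 69 @ $8.40 + 227 @ $3.20 + 210 @ $2.50 = $2,310.70
Check: goods available $8,047.95 = COGS $5,737.25 + ending $2,310.70

78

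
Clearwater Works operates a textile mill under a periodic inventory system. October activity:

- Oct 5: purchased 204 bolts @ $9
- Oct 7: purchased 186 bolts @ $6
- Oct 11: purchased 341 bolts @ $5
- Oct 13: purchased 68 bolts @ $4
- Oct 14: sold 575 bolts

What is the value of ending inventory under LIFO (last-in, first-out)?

Oct 14, 575 sold [LIFO — newest first]: 68 @ $4 + 341 @ $5 + 166 @ $6 = $2,973
Ending inventory: 204 @ $9 + 20 @ $6 = $1,956

Ending inventory = $1,956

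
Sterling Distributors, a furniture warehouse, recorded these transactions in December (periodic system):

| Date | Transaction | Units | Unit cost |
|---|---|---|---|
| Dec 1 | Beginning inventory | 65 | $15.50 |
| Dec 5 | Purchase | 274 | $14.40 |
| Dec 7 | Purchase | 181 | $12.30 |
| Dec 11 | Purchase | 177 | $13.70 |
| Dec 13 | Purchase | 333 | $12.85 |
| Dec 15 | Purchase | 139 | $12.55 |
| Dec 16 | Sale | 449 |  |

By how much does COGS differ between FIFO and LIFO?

FIFO COGS: 65 @ $15.50 + 274 @ $14.40 + 110 @ $12.30 = $6,306.10
LIFO COGS: 139 @ $12.55 + 310 @ $12.85 = $5,727.95
Difference = |$6,306.10 − $5,727.95| = $578.15

$578.15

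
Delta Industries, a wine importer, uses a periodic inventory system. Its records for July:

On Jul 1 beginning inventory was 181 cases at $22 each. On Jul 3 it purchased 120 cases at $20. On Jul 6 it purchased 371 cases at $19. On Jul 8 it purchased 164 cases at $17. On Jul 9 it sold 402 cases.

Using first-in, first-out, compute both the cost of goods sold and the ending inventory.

Jul 9, 402 sold [FIFO — oldest first]: 181 @ $22 + 120 @ $20 + 101 @ $19 = $8,301
Ending inventory: 270 @ $19 + 164 @ $17 = $7,918

COGS = $8,301; ending inventory = $7,918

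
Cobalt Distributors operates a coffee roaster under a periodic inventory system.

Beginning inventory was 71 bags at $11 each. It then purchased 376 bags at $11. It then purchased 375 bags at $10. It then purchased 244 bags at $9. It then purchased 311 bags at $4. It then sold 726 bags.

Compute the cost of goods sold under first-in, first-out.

COGS = $7,707

Sale 1 (726) [FIFO — oldest first]: 71 @ $11 + 376 @ $11 + 279 @ $10 = $7,707
Ending inventory: 96 @ $10 + 244 @ $9 + 311 @ $4 = $4,400
Check: goods available $12,107 = COGS $7,707 + ending $4,400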